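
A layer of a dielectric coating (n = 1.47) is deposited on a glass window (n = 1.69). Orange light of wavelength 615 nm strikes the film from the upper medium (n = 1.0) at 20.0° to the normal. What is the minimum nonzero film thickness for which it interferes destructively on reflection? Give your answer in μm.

0.108 μm

Ray reflecting at the top interface goes from n = 1.0 toward n = 1.47: a half-wave phase shift.
At the lower boundary (n = 1.47 to n = 1.69) the reflected ray undergoes a half-wave phase shift.
Zero or two π shifts → no net half-wave offset.
So the condition for destructive reflection is 2 n t cos θ_r = (m + ½) λ.
Snell's law: 1.0 sin 20.0° = 1.47 sin θ_r → sin θ_r = 0.233, cos θ_r = 0.973.
Minimum at m = 0: t = λ / (4 n cos θ_r) = 615 / (4 × 1.47 × 0.973) = 108 nm.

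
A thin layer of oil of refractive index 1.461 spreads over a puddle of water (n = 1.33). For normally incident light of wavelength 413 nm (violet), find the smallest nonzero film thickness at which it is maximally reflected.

Ray reflecting at the top interface goes from n = 1.0 toward n = 1.461: a half-wave phase shift.
At the lower boundary (n = 1.461 to n = 1.33) the reflected ray undergoes no phase shift.
Exactly one π shift → a net half-wave offset.
For maximum reflection here: 2 n t = (m + ½) λ.
Minimum at m = 0: t = λ / (4 n) = 413 / (4 × 1.461) = 70.7 nm.

70.7 nm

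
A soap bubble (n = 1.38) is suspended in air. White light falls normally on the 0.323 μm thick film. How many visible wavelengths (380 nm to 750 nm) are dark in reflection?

Ray reflecting at the top interface goes from n = 1.0 toward n = 1.38: a half-wave phase shift.
At the lower boundary (n = 1.38 to n = 1.0) the reflected ray undergoes no phase shift.
The two reflections differ by half a wavelength.
With one net inversion, destructive interference in reflection requires 2 n t = m λ.
λ = 2 n t / m = 891 / m nm.
m=1: 891 nm (IR); m=2: 446 nm (visible); m=3: 297 nm (UV).

1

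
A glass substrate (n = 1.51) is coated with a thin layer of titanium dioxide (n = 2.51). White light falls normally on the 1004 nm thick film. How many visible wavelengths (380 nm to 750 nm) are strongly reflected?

Top surface (1.0 → 2.51): reflection off a higher-index medium gives a half-wave phase shift.
Bottom surface (2.51 → 1.51): reflection off a lower-index medium gives no phase shift.
Net: one phase inversion between the two reflected rays.
With one net inversion, constructive interference in reflection requires 2 n t = (m + ½) λ.
λ = 2 n t / (m + ½) = 5040 / (m + ½) nm.
m=6: 775 nm (IR); m=7: 672 nm (visible); m=8: 593 nm (visible); m=9: 531 nm (visible); m=10: 480 nm (visible); m=11: 438 nm (visible); m=12: 403 nm (visible); m=13: 373 nm (UV).

6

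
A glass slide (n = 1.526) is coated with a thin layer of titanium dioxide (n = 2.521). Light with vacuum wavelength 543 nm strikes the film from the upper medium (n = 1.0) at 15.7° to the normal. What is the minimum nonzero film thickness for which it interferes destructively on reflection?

108 nm

At the upper boundary (n = 1.0 to n = 2.521) the reflected ray undergoes a half-wave phase shift.
Bottom surface (2.521 → 1.526): reflection off a lower-index medium gives no phase shift.
Net: one phase inversion between the two reflected rays.
For weak reflection here: 2 n t cos θ_r = m λ.
Snell's law: 1.0 sin 15.7° = 2.521 sin θ_r → sin θ_r = 0.107, cos θ_r = 0.994.
Minimum nonzero at m = 1: t = λ / (2 n cos θ_r) = 543 / (2 × 2.521 × 0.994) = 108 nm.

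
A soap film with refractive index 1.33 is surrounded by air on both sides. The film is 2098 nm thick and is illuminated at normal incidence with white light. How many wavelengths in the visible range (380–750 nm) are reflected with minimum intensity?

At the upper boundary (n = 1.0 to n = 1.33) the reflected ray undergoes a half-wave phase shift.
Bottom surface (1.33 → 1.0): reflection off a lower-index medium gives no phase shift.
Net: one phase inversion between the two reflected rays.
With one net inversion, destructive interference in reflection requires 2 n t = m λ.
λ = 2 n t / m = 5581 / m nm.
m=7: 797 nm (IR); m=8: 698 nm (visible); m=9: 620 nm (visible); m=10: 558 nm (visible); m=11: 507 nm (visible); m=12: 465 nm (visible); m=13: 429 nm (visible); m=14: 399 nm (visible); m=15: 372 nm (UV).

7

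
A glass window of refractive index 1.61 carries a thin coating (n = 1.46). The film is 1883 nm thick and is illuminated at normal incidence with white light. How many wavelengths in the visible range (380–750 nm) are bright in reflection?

7

Top surface (1.0 → 1.46): reflection off a higher-index medium gives a half-wave phase shift.
Ray reflecting at the bottom interface goes from n = 1.46 toward n = 1.61: a half-wave phase shift.
The two reflections carry the same phase change, so no net offset.
With no net inversion, constructive interference in reflection requires 2 n t = m λ.
λ = 2 n t / m = 5498 / m nm.
m=7: 785 nm (IR); m=8: 687 nm (visible); m=9: 611 nm (visible); m=10: 550 nm (visible); m=11: 500 nm (visible); m=12: 458 nm (visible); m=13: 423 nm (visible); m=14: 393 nm (visible); m=15: 367 nm (UV).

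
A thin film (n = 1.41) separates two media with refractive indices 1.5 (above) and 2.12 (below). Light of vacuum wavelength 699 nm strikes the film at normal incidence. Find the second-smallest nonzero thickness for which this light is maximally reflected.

372 nm

Top surface (1.5 → 1.41): reflection off a lower-index medium gives no phase shift.
At the lower boundary (n = 1.41 to n = 2.12) the reflected ray undergoes a half-wave phase shift.
Net: one phase inversion between the two reflected rays.
So the condition for constructive reflection is 2 n t = (m + ½) λ.
The second-smallest nonzero thickness corresponds to m = 1: t = (m + ½) λ / (2 n) = 1.50 × 699 / (2 × 1.41) = 372 nm.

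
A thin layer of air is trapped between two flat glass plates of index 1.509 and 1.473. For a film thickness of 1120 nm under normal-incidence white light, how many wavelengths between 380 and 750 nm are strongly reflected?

3

Top surface (1.509 → 1.0): reflection off a lower-index medium gives no phase shift.
Bottom surface (1.0 → 1.473): reflection off a higher-index medium gives a half-wave phase shift.
Exactly one π shift → a net half-wave offset.
So the condition for constructive reflection is 2 n t = (m + ½) λ.
λ = 2 n t / (m + ½) = 2240 / (m + ½) nm.
m=2: 896 nm (IR); m=3: 640 nm (visible); m=4: 498 nm (visible); m=5: 407 nm (visible); m=6: 345 nm (UV).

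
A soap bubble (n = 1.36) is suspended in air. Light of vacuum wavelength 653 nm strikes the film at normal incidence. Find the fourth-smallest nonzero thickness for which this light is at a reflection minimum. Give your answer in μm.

0.960 μm

Ray reflecting at the top interface goes from n = 1.0 toward n = 1.36: a half-wave phase shift.
At the lower boundary (n = 1.36 to n = 1.0) the reflected ray undergoes no phase shift.
Exactly one π shift → a net half-wave offset.
With one net inversion, destructive interference in reflection requires 2 n t = m λ.
The fourth-smallest nonzero thickness corresponds to m = 4: t = m λ / (2 n) = 4.00 × 653 / (2 × 1.36) = 960 nm.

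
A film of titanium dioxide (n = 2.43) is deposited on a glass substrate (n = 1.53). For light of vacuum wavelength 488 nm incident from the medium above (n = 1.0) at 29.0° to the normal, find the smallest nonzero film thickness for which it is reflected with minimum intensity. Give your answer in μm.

Top surface (1.0 → 2.43): reflection off a higher-index medium gives a half-wave phase shift.
Bottom surface (2.43 → 1.53): reflection off a lower-index medium gives no phase shift.
Net: one phase inversion between the two reflected rays.
So the condition for destructive reflection is 2 n t cos θ_r = m λ.
Snell's law: 1.0 sin 29.0° = 2.43 sin θ_r → sin θ_r = 0.200, cos θ_r = 0.980.
Minimum nonzero at m = 1: t = λ / (2 n cos θ_r) = 488 / (2 × 2.43 × 0.980) = 102 nm.

0.102 μm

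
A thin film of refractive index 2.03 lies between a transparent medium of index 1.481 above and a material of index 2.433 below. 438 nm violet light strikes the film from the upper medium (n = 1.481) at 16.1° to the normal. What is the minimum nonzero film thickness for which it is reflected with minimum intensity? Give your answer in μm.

At the upper boundary (n = 1.481 to n = 2.03) the reflected ray undergoes a half-wave phase shift.
Ray reflecting at the bottom interface goes from n = 2.03 toward n = 2.433: a half-wave phase shift.
Zero or two π shifts → no net half-wave offset.
With no net inversion, destructive interference in reflection requires 2 n t cos θ_r = (m + ½) λ.
Snell's law: 1.481 sin 16.1° = 2.03 sin θ_r → sin θ_r = 0.202, cos θ_r = 0.979.
Minimum at m = 0: t = λ / (4 n cos θ_r) = 438 / (4 × 2.03 × 0.979) = 55.1 nm.

0.0551 μm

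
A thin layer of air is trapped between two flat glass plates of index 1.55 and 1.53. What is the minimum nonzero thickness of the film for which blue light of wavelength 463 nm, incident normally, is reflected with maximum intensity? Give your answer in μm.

Top surface (1.55 → 1.0): reflection off a lower-index medium gives no phase shift.
Ray reflecting at the bottom interface goes from n = 1.0 toward n = 1.53: a half-wave phase shift.
Exactly one π shift → a net half-wave offset.
So the condition for constructive reflection is 2 n t = (m + ½) λ.
Minimum at m = 0: t = λ / (4 n) = 463 / (4 × 1.0) = 116 nm.

0.116 μm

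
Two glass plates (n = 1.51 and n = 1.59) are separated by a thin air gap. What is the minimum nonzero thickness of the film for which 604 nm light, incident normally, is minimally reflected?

Top surface (1.51 → 1.0): reflection off a lower-index medium gives no phase shift.
Bottom surface (1.0 → 1.59): reflection off a higher-index medium gives a half-wave phase shift.
The two reflections differ by half a wavelength.
So the condition for destructive reflection is 2 n t = m λ.
Minimum nonzero at m = 1: t = λ / (2 n) = 604 / (2 × 1.0) = 302 nm.

302 nm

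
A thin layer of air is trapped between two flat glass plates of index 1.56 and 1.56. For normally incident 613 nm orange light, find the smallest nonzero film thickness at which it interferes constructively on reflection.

Ray reflecting at the top interface goes from n = 1.56 toward n = 1.0: no phase shift.
Bottom surface (1.0 → 1.56): reflection off a higher-index medium gives a half-wave phase shift.
Net: one phase inversion between the two reflected rays.
For strong reflection here: 2 n t = (m + ½) λ.
Minimum at m = 0: t = λ / (4 n) = 613 / (4 × 1.0) = 153 nm.

153 nm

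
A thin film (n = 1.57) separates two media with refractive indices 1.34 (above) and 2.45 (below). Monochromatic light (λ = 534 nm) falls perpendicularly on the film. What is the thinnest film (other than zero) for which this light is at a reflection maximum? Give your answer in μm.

0.170 μm

Top surface (1.34 → 1.57): reflection off a higher-index medium gives a half-wave phase shift.
At the lower boundary (n = 1.57 to n = 2.45) the reflected ray undergoes a half-wave phase shift.
The two reflections carry the same phase change, so no net offset.
So the condition for constructive reflection is 2 n t = m λ.
Minimum nonzero at m = 1: t = λ / (2 n) = 534 / (2 × 1.57) = 170 nm.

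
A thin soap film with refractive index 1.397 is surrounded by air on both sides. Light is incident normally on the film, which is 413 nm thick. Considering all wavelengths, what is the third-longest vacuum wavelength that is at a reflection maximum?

462 nm

At the upper boundary (n = 1.0 to n = 1.397) the reflected ray undergoes a half-wave phase shift.
Ray reflecting at the bottom interface goes from n = 1.397 toward n = 1.0: no phase shift.
The two reflections differ by half a wavelength.
So the condition for constructive reflection is 2 n t = (m + ½) λ.
λ = 2 n t / (m + ½). The third-longest wavelength is m = 2: λ = 2 × 1.397 × 413 / 2.50 = 462 nm.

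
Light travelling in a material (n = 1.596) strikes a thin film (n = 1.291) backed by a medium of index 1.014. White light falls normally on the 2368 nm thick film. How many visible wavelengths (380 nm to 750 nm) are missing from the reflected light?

8

Top surface (1.596 → 1.291): reflection off a lower-index medium gives no phase shift.
Ray reflecting at the bottom interface goes from n = 1.291 toward n = 1.014: no phase shift.
Net: no relative phase inversion (both shifts match).
So the condition for destructive reflection is 2 n t = (m + ½) λ.
λ = 2 n t / (m + ½) = 6114 / (m + ½) nm.
m=7: 815 nm (IR); m=8: 719 nm (visible); m=9: 644 nm (visible); m=10: 582 nm (visible); m=11: 532 nm (visible); m=12: 489 nm (visible); m=13: 453 nm (visible); m=14: 422 nm (visible); m=15: 394 nm (visible); m=16: 371 nm (UV).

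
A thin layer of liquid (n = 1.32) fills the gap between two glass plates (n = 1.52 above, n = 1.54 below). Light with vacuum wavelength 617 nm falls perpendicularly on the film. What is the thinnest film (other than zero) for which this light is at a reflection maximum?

Ray reflecting at the top interface goes from n = 1.52 toward n = 1.32: no phase shift.
Bottom surface (1.32 → 1.54): reflection off a higher-index medium gives a half-wave phase shift.
Exactly one π shift → a net half-wave offset.
With one net inversion, constructive interference in reflection requires 2 n t = (m + ½) λ.
Minimum at m = 0: t = λ / (4 n) = 617 / (4 × 1.32) = 117 nm.

117 nm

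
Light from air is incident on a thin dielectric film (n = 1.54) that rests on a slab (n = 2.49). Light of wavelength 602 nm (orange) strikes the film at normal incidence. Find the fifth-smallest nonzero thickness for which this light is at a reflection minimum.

880 nm

At the upper boundary (n = 1.0 to n = 1.54) the reflected ray undergoes a half-wave phase shift.
Ray reflecting at the bottom interface goes from n = 1.54 toward n = 2.49: a half-wave phase shift.
Zero or two π shifts → no net half-wave offset.
For weak reflection here: 2 n t = (m + ½) λ.
The fifth-smallest nonzero thickness corresponds to m = 4: t = (m + ½) λ / (2 n) = 4.50 × 602 / (2 × 1.54) = 880 nm.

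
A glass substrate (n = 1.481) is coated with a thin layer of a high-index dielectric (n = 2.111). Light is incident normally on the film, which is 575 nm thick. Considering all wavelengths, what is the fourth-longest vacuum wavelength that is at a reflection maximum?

694 nm

Top surface (1.0 → 2.111): reflection off a higher-index medium gives a half-wave phase shift.
At the lower boundary (n = 2.111 to n = 1.481) the reflected ray undergoes no phase shift.
The two reflections differ by half a wavelength.
For bright reflection here: 2 n t = (m + ½) λ.
λ = 2 n t / (m + ½). The fourth-longest wavelength is m = 3: λ = 2 × 2.111 × 575 / 3.50 = 694 nm.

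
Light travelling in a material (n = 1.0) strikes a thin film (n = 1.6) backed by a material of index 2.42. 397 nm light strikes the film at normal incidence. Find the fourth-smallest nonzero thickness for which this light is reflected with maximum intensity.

496 nm

At the upper boundary (n = 1.0 to n = 1.6) the reflected ray undergoes a half-wave phase shift.
Ray reflecting at the bottom interface goes from n = 1.6 toward n = 2.42: a half-wave phase shift.
Net: no relative phase inversion (both shifts match).
So the condition for constructive reflection is 2 n t = m λ.
The fourth-smallest nonzero thickness corresponds to m = 4: t = m λ / (2 n) = 4.00 × 397 / (2 × 1.6) = 496 nm.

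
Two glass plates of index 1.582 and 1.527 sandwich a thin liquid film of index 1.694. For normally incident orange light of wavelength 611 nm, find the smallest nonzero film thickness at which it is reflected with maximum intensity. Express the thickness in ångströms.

Ray reflecting at the top interface goes from n = 1.582 toward n = 1.694: a half-wave phase shift.
Ray reflecting at the bottom interface goes from n = 1.694 toward n = 1.527: no phase shift.
Net: one phase inversion between the two reflected rays.
So the condition for constructive reflection is 2 n t = (m + ½) λ.
Minimum at m = 0: t = λ / (4 n) = 611 / (4 × 1.694) = 90.2 nm.

902 Å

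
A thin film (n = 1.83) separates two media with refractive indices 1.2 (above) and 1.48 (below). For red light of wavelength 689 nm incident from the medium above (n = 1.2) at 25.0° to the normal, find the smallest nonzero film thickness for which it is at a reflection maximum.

Ray reflecting at the top interface goes from n = 1.2 toward n = 1.83: a half-wave phase shift.
At the lower boundary (n = 1.83 to n = 1.48) the reflected ray undergoes no phase shift.
The two reflections differ by half a wavelength.
With one net inversion, constructive interference in reflection requires 2 n t cos θ_r = (m + ½) λ.
Snell's law: 1.2 sin 25.0° = 1.83 sin θ_r → sin θ_r = 0.277, cos θ_r = 0.961.
Minimum at m = 0: t = λ / (4 n cos θ_r) = 689 / (4 × 1.83 × 0.961) = 98.0 nm.

98.0 nm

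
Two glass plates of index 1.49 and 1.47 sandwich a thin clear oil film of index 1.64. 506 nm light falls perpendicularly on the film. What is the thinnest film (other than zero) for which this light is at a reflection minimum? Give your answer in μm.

0.154 μm

Top surface (1.49 → 1.64): reflection off a higher-index medium gives a half-wave phase shift.
Ray reflecting at the bottom interface goes from n = 1.64 toward n = 1.47: no phase shift.
Exactly one π shift → a net half-wave offset.
So the condition for destructive reflection is 2 n t = m λ.
Minimum nonzero at m = 1: t = λ / (2 n) = 506 / (2 × 1.64) = 154 nm.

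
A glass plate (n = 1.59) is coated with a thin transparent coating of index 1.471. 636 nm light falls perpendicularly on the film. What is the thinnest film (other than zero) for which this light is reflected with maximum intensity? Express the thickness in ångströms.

2162 Å

At the upper boundary (n = 1.0 to n = 1.471) the reflected ray undergoes a half-wave phase shift.
Bottom surface (1.471 → 1.59): reflection off a higher-index medium gives a half-wave phase shift.
The two reflections carry the same phase change, so no net offset.
So the condition for constructive reflection is 2 n t = m λ.
Minimum nonzero at m = 1: t = λ / (2 n) = 636 / (2 × 1.471) = 216 nm.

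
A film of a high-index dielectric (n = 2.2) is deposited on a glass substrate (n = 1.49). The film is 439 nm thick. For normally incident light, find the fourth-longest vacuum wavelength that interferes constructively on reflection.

552 nm

Ray reflecting at the top interface goes from n = 1.0 toward n = 2.2: a half-wave phase shift.
At the lower boundary (n = 2.2 to n = 1.49) the reflected ray undergoes no phase shift.
Exactly one π shift → a net half-wave offset.
So the condition for constructive reflection is 2 n t = (m + ½) λ.
λ = 2 n t / (m + ½). The fourth-longest wavelength is m = 3: λ = 2 × 2.2 × 439 / 3.50 = 552 nm.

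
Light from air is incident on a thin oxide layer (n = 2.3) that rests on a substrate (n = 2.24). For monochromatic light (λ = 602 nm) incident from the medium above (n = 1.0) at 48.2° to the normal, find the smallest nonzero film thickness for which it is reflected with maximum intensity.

Top surface (1.0 → 2.3): reflection off a higher-index medium gives a half-wave phase shift.
At the lower boundary (n = 2.3 to n = 2.24) the reflected ray undergoes no phase shift.
The two reflections differ by half a wavelength.
So the condition for constructive reflection is 2 n t cos θ_r = (m + ½) λ.
Snell's law: 1.0 sin 48.2° = 2.3 sin θ_r → sin θ_r = 0.324, cos θ_r = 0.946.
Minimum at m = 0: t = λ / (4 n cos θ_r) = 602 / (4 × 2.3 × 0.946) = 69.2 nm.

69.2 nm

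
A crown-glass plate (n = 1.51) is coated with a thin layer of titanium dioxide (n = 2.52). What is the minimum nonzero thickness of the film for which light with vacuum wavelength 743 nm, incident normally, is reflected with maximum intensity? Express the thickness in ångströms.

At the upper boundary (n = 1.0 to n = 2.52) the reflected ray undergoes a half-wave phase shift.
Bottom surface (2.52 → 1.51): reflection off a lower-index medium gives no phase shift.
Net: one phase inversion between the two reflected rays.
For maximum reflection here: 2 n t = (m + ½) λ.
Minimum at m = 0: t = λ / (4 n) = 743 / (4 × 2.52) = 73.7 nm.

737 Å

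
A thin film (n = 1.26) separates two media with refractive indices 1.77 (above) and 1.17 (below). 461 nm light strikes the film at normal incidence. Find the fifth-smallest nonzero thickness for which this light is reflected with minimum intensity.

Top surface (1.77 → 1.26): reflection off a lower-index medium gives no phase shift.
At the lower boundary (n = 1.26 to n = 1.17) the reflected ray undergoes no phase shift.
The two reflections carry the same phase change, so no net offset.
For minimum reflection here: 2 n t = (m + ½) λ.
The fifth-smallest nonzero thickness corresponds to m = 4: t = (m + ½) λ / (2 n) = 4.50 × 461 / (2 × 1.26) = 823 nm.

823 nm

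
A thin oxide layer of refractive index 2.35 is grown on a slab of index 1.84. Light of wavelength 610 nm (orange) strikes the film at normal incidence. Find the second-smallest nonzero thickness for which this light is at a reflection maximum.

195 nm

At the upper boundary (n = 1.0 to n = 2.35) the reflected ray undergoes a half-wave phase shift.
Bottom surface (2.35 → 1.84): reflection off a lower-index medium gives no phase shift.
Exactly one π shift → a net half-wave offset.
So the condition for constructive reflection is 2 n t = (m + ½) λ.
The second-smallest nonzero thickness corresponds to m = 1: t = (m + ½) λ / (2 n) = 1.50 × 610 / (2 × 2.35) = 195 nm.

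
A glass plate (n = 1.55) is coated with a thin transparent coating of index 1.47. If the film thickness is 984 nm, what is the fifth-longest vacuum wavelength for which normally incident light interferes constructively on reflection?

579 nm

At the upper boundary (n = 1.0 to n = 1.47) the reflected ray undergoes a half-wave phase shift.
At the lower boundary (n = 1.47 to n = 1.55) the reflected ray undergoes a half-wave phase shift.
Net: no relative phase inversion (both shifts match).
So the condition for constructive reflection is 2 n t = m λ.
λ = 2 n t / m. The fifth-longest wavelength is m = 5: λ = 2 × 1.47 × 984 / 5.00 = 579 nm.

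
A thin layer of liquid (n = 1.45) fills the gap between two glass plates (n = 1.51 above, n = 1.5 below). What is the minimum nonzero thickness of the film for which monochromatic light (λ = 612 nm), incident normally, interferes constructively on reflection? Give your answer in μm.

Ray reflecting at the top interface goes from n = 1.51 toward n = 1.45: no phase shift.
Ray reflecting at the bottom interface goes from n = 1.45 toward n = 1.5: a half-wave phase shift.
Exactly one π shift → a net half-wave offset.
So the condition for constructive reflection is 2 n t = (m + ½) λ.
Minimum at m = 0: t = λ / (4 n) = 612 / (4 × 1.45) = 106 nm.

0.106 μm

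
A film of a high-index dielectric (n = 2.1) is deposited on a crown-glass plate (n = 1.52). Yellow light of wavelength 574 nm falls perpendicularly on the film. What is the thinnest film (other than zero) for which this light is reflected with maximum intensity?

Top surface (1.0 → 2.1): reflection off a higher-index medium gives a half-wave phase shift.
Ray reflecting at the bottom interface goes from n = 2.1 toward n = 1.52: no phase shift.
Net: one phase inversion between the two reflected rays.
So the condition for constructive reflection is 2 n t = (m + ½) λ.
Minimum at m = 0: t = λ / (4 n) = 574 / (4 × 2.1) = 68.3 nm.

68.3 nm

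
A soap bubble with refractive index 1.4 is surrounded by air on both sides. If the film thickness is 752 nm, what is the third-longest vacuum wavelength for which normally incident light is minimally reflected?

702 nm

Top surface (1.0 → 1.4): reflection off a higher-index medium gives a half-wave phase shift.
At the lower boundary (n = 1.4 to n = 1.0) the reflected ray undergoes no phase shift.
Exactly one π shift → a net half-wave offset.
For weak reflection here: 2 n t = m λ.
λ = 2 n t / m. The third-longest wavelength is m = 3: λ = 2 × 1.4 × 752 / 3.00 = 702 nm.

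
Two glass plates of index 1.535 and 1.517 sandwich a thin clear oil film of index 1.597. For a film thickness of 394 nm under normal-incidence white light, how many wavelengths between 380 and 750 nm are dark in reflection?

Ray reflecting at the top interface goes from n = 1.535 toward n = 1.597: a half-wave phase shift.
Bottom surface (1.597 → 1.517): reflection off a lower-index medium gives no phase shift.
The two reflections differ by half a wavelength.
So the condition for destructive reflection is 2 n t = m λ.
λ = 2 n t / m = 1258 / m nm.
m=1: 1258 nm (IR); m=2: 629 nm (visible); m=3: 419 nm (visible); m=4: 315 nm (UV).

2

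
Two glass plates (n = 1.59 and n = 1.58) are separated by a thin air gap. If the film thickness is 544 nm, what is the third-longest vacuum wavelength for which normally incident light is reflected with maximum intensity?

435 nm

At the upper boundary (n = 1.59 to n = 1.0) the reflected ray undergoes no phase shift.
At the lower boundary (n = 1.0 to n = 1.58) the reflected ray undergoes a half-wave phase shift.
Net: one phase inversion between the two reflected rays.
For maximum reflection here: 2 n t = (m + ½) λ.
λ = 2 n t / (m + ½). The third-longest wavelength is m = 2: λ = 2 × 1.0 × 544 / 2.50 = 435 nm.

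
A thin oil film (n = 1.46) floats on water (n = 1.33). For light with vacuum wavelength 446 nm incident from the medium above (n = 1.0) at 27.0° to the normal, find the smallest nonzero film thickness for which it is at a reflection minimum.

At the upper boundary (n = 1.0 to n = 1.46) the reflected ray undergoes a half-wave phase shift.
Ray reflecting at the bottom interface goes from n = 1.46 toward n = 1.33: no phase shift.
The two reflections differ by half a wavelength.
For minimum reflection here: 2 n t cos θ_r = m λ.
Snell's law: 1.0 sin 27.0° = 1.46 sin θ_r → sin θ_r = 0.311, cos θ_r = 0.950.
Minimum nonzero at m = 1: t = λ / (2 n cos θ_r) = 446 / (2 × 1.46 × 0.950) = 161 nm.

161 nm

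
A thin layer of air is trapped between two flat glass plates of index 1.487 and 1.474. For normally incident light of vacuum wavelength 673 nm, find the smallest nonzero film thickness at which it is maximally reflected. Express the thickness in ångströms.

1683 Å

Top surface (1.487 → 1.0): reflection off a lower-index medium gives no phase shift.
At the lower boundary (n = 1.0 to n = 1.474) the reflected ray undergoes a half-wave phase shift.
Net: one phase inversion between the two reflected rays.
So the condition for constructive reflection is 2 n t = (m + ½) λ.
Minimum at m = 0: t = λ / (4 n) = 673 / (4 × 1.0) = 168 nm.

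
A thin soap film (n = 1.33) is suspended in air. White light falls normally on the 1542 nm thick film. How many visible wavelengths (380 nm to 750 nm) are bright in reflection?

6

Ray reflecting at the top interface goes from n = 1.0 toward n = 1.33: a half-wave phase shift.
Bottom surface (1.33 → 1.0): reflection off a lower-index medium gives no phase shift.
Exactly one π shift → a net half-wave offset.
For maximum reflection here: 2 n t = (m + ½) λ.
λ = 2 n t / (m + ½) = 4102 / (m + ½) nm.
m=4: 911 nm (IR); m=5: 746 nm (visible); m=6: 631 nm (visible); m=7: 547 nm (visible); m=8: 483 nm (visible); m=9: 432 nm (visible); m=10: 391 nm (visible); m=11: 357 nm (UV).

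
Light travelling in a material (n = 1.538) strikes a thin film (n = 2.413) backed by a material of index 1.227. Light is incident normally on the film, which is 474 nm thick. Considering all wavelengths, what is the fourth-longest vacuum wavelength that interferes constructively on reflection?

Ray reflecting at the top interface goes from n = 1.538 toward n = 2.413: a half-wave phase shift.
Ray reflecting at the bottom interface goes from n = 2.413 toward n = 1.227: no phase shift.
Net: one phase inversion between the two reflected rays.
For strong reflection here: 2 n t = (m + ½) λ.
λ = 2 n t / (m + ½). The fourth-longest wavelength is m = 3: λ = 2 × 2.413 × 474 / 3.50 = 654 nm.

654 nm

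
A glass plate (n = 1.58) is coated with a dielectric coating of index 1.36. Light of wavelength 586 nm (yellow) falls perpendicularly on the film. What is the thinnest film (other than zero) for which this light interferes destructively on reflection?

108 nm

Ray reflecting at the top interface goes from n = 1.0 toward n = 1.36: a half-wave phase shift.
Bottom surface (1.36 → 1.58): reflection off a higher-index medium gives a half-wave phase shift.
The two reflections carry the same phase change, so no net offset.
With no net inversion, destructive interference in reflection requires 2 n t = (m + ½) λ.
Minimum at m = 0: t = λ / (4 n) = 586 / (4 × 1.36) = 108 nm.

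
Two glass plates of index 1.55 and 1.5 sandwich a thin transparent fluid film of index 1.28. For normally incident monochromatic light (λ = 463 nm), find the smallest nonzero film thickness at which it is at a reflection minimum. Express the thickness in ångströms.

1809 Å

Top surface (1.55 → 1.28): reflection off a lower-index medium gives no phase shift.
Bottom surface (1.28 → 1.5): reflection off a higher-index medium gives a half-wave phase shift.
Net: one phase inversion between the two reflected rays.
So the condition for destructive reflection is 2 n t = m λ.
Minimum nonzero at m = 1: t = λ / (2 n) = 463 / (2 × 1.28) = 181 nm.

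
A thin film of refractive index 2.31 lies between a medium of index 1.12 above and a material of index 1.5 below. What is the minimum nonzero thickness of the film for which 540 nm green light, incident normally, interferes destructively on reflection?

117 nm

Ray reflecting at the top interface goes from n = 1.12 toward n = 2.31: a half-wave phase shift.
Bottom surface (2.31 → 1.5): reflection off a lower-index medium gives no phase shift.
Exactly one π shift → a net half-wave offset.
So the condition for destructive reflection is 2 n t = m λ.
Minimum nonzero at m = 1: t = λ / (2 n) = 540 / (2 × 2.31) = 117 nm.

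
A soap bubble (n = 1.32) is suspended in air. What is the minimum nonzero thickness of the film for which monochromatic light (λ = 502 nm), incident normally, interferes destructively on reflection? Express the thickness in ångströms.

1902 Å

At the upper boundary (n = 1.0 to n = 1.32) the reflected ray undergoes a half-wave phase shift.
Bottom surface (1.32 → 1.0): reflection off a lower-index medium gives no phase shift.
The two reflections differ by half a wavelength.
With one net inversion, destructive interference in reflection requires 2 n t = m λ.
Minimum nonzero at m = 1: t = λ / (2 n) = 502 / (2 × 1.32) = 190 nm.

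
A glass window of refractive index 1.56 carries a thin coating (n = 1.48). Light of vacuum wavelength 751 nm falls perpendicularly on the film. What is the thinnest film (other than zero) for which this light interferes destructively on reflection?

At the upper boundary (n = 1.0 to n = 1.48) the reflected ray undergoes a half-wave phase shift.
At the lower boundary (n = 1.48 to n = 1.56) the reflected ray undergoes a half-wave phase shift.
Net: no relative phase inversion (both shifts match).
For minimum reflection here: 2 n t = (m + ½) λ.
Minimum at m = 0: t = λ / (4 n) = 751 / (4 × 1.48) = 127 nm.

127 nm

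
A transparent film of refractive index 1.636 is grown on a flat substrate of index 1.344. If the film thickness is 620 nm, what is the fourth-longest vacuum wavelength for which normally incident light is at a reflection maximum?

Ray reflecting at the top interface goes from n = 1.0 toward n = 1.636: a half-wave phase shift.
At the lower boundary (n = 1.636 to n = 1.344) the reflected ray undergoes no phase shift.
The two reflections differ by half a wavelength.
With one net inversion, constructive interference in reflection requires 2 n t = (m + ½) λ.
λ = 2 n t / (m + ½). The fourth-longest wavelength is m = 3: λ = 2 × 1.636 × 620 / 3.50 = 580 nm.

580 nm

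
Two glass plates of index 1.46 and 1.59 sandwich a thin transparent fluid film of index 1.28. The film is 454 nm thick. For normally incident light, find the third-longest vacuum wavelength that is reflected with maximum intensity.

465 nm

At the upper boundary (n = 1.46 to n = 1.28) the reflected ray undergoes no phase shift.
At the lower boundary (n = 1.28 to n = 1.59) the reflected ray undergoes a half-wave phase shift.
Net: one phase inversion between the two reflected rays.
With one net inversion, constructive interference in reflection requires 2 n t = (m + ½) λ.
λ = 2 n t / (m + ½). The third-longest wavelength is m = 2: λ = 2 × 1.28 × 454 / 2.50 = 465 nm.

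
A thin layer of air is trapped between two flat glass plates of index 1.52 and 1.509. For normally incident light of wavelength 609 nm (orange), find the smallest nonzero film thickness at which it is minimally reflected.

Top surface (1.52 → 1.0): reflection off a lower-index medium gives no phase shift.
Bottom surface (1.0 → 1.509): reflection off a higher-index medium gives a half-wave phase shift.
Exactly one π shift → a net half-wave offset.
With one net inversion, destructive interference in reflection requires 2 n t = m λ.
Minimum nonzero at m = 1: t = λ / (2 n) = 609 / (2 × 1.0) = 305 nm.

305 nm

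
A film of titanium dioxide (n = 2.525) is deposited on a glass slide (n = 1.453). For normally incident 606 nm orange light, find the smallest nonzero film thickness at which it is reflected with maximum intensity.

60.0 nm

Top surface (1.0 → 2.525): reflection off a higher-index medium gives a half-wave phase shift.
At the lower boundary (n = 2.525 to n = 1.453) the reflected ray undergoes no phase shift.
Exactly one π shift → a net half-wave offset.
So the condition for constructive reflection is 2 n t = (m + ½) λ.
Minimum at m = 0: t = λ / (4 n) = 606 / (4 × 2.525) = 60.0 nm.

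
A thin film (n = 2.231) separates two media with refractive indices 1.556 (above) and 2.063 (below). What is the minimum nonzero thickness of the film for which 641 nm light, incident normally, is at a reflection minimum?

Ray reflecting at the top interface goes from n = 1.556 toward n = 2.231: a half-wave phase shift.
Ray reflecting at the bottom interface goes from n = 2.231 toward n = 2.063: no phase shift.
Net: one phase inversion between the two reflected rays.
So the condition for destructive reflection is 2 n t = m λ.
Minimum nonzero at m = 1: t = λ / (2 n) = 641 / (2 × 2.231) = 144 nm.

144 nm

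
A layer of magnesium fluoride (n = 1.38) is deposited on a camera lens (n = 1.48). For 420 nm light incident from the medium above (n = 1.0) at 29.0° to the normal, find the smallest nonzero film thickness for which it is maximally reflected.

At the upper boundary (n = 1.0 to n = 1.38) the reflected ray undergoes a half-wave phase shift.
Bottom surface (1.38 → 1.48): reflection off a higher-index medium gives a half-wave phase shift.
Zero or two π shifts → no net half-wave offset.
For bright reflection here: 2 n t cos θ_r = m λ.
Snell's law: 1.0 sin 29.0° = 1.38 sin θ_r → sin θ_r = 0.351, cos θ_r = 0.936.
Minimum nonzero at m = 1: t = λ / (2 n cos θ_r) = 420 / (2 × 1.38 × 0.936) = 163 nm.

163 nm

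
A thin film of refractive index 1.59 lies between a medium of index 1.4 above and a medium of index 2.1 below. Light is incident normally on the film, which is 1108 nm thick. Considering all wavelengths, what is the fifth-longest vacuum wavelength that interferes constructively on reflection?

Top surface (1.4 → 1.59): reflection off a higher-index medium gives a half-wave phase shift.
Ray reflecting at the bottom interface goes from n = 1.59 toward n = 2.1: a half-wave phase shift.
The two reflections carry the same phase change, so no net offset.
So the condition for constructive reflection is 2 n t = m λ.
λ = 2 n t / m. The fifth-longest wavelength is m = 5: λ = 2 × 1.59 × 1108 / 5.00 = 705 nm.

705 nm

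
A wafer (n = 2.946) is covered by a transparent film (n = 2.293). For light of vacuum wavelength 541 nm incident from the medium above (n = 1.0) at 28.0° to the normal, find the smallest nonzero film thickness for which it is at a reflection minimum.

Top surface (1.0 → 2.293): reflection off a higher-index medium gives a half-wave phase shift.
At the lower boundary (n = 2.293 to n = 2.946) the reflected ray undergoes a half-wave phase shift.
The two reflections carry the same phase change, so no net offset.
So the condition for destructive reflection is 2 n t cos θ_r = (m + ½) λ.
Snell's law: 1.0 sin 28.0° = 2.293 sin θ_r → sin θ_r = 0.205, cos θ_r = 0.979.
Minimum at m = 0: t = λ / (4 n cos θ_r) = 541 / (4 × 2.293 × 0.979) = 60.3 nm.

60.3 nm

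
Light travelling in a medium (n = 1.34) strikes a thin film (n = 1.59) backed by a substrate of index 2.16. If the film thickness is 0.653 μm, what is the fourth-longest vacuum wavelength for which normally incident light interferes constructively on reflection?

Ray reflecting at the top interface goes from n = 1.34 toward n = 1.59: a half-wave phase shift.
Ray reflecting at the bottom interface goes from n = 1.59 toward n = 2.16: a half-wave phase shift.
Zero or two π shifts → no net half-wave offset.
For strong reflection here: 2 n t = m λ.
λ = 2 n t / m. The fourth-longest wavelength is m = 4: λ = 2 × 1.59 × 653 / 4.00 = 519 nm.

519 nm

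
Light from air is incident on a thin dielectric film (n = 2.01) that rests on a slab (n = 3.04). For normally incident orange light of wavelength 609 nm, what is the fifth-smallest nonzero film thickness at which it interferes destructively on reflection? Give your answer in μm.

Top surface (1.0 → 2.01): reflection off a higher-index medium gives a half-wave phase shift.
At the lower boundary (n = 2.01 to n = 3.04) the reflected ray undergoes a half-wave phase shift.
The two reflections carry the same phase change, so no net offset.
With no net inversion, destructive interference in reflection requires 2 n t = (m + ½) λ.
The fifth-smallest nonzero thickness corresponds to m = 4: t = (m + ½) λ / (2 n) = 4.50 × 609 / (2 × 2.01) = 682 nm.

0.682 μm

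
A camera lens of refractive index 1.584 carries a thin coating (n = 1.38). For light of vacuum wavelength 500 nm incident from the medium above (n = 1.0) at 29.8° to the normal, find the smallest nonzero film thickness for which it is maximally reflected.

194 nm

At the upper boundary (n = 1.0 to n = 1.38) the reflected ray undergoes a half-wave phase shift.
Bottom surface (1.38 → 1.584): reflection off a higher-index medium gives a half-wave phase shift.
Net: no relative phase inversion (both shifts match).
With no net inversion, constructive interference in reflection requires 2 n t cos θ_r = m λ.
Snell's law: 1.0 sin 29.8° = 1.38 sin θ_r → sin θ_r = 0.360, cos θ_r = 0.933.
Minimum nonzero at m = 1: t = λ / (2 n cos θ_r) = 500 / (2 × 1.38 × 0.933) = 194 nm.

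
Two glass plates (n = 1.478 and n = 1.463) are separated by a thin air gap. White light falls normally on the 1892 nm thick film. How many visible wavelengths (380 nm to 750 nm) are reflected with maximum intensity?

Top surface (1.478 → 1.0): reflection off a lower-index medium gives no phase shift.
At the lower boundary (n = 1.0 to n = 1.463) the reflected ray undergoes a half-wave phase shift.
The two reflections differ by half a wavelength.
So the condition for constructive reflection is 2 n t = (m + ½) λ.
λ = 2 n t / (m + ½) = 3784 / (m + ½) nm.
m=4: 841 nm (IR); m=5: 688 nm (visible); m=6: 582 nm (visible); m=7: 505 nm (visible); m=8: 445 nm (visible); m=9: 398 nm (visible); m=10: 360 nm (UV).

5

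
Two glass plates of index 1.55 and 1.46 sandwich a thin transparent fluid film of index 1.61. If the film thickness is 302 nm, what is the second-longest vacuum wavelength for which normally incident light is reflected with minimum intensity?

486 nm

Ray reflecting at the top interface goes from n = 1.55 toward n = 1.61: a half-wave phase shift.
At the lower boundary (n = 1.61 to n = 1.46) the reflected ray undergoes no phase shift.
Exactly one π shift → a net half-wave offset.
So the condition for destructive reflection is 2 n t = m λ.
λ = 2 n t / m. The second-longest wavelength is m = 2: λ = 2 × 1.61 × 302 / 2.00 = 486 nm.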